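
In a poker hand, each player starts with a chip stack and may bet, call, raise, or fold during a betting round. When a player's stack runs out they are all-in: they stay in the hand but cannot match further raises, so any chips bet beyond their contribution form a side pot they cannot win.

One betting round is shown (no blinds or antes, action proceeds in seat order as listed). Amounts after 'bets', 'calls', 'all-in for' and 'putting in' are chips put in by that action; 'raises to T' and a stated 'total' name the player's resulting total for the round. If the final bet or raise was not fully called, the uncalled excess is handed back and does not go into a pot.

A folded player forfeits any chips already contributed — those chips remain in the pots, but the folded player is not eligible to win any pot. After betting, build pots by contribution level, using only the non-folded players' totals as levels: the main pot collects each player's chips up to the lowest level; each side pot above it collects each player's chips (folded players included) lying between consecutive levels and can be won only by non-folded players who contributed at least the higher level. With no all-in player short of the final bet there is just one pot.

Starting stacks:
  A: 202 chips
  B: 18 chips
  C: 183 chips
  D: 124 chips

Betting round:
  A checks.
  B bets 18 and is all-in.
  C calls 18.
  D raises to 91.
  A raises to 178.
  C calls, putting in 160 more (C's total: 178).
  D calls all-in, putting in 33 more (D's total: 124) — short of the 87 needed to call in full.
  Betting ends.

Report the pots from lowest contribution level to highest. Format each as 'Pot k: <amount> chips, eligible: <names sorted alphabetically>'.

Contributions: A=178, B=18, C=178, D=124
Pot levels (distinct totals of non-folded players): 18, 124, 178
Layer 1-18: 18 each from A, B, C, D = 18*4 = 72 chips; eligible A, B, C, D
Layer 19-124: 106 each from A, C, D = 106*3 = 318 chips; eligible A, C, D
Layer 125-178: 54 each from A, C = 54*2 = 108 chips; eligible A, C

Pot 1: 72 chips, eligible: A, B, C, D
Pot 2: 318 chips, eligible: A, C, D
Pot 3: 108 chips, eligible: A, C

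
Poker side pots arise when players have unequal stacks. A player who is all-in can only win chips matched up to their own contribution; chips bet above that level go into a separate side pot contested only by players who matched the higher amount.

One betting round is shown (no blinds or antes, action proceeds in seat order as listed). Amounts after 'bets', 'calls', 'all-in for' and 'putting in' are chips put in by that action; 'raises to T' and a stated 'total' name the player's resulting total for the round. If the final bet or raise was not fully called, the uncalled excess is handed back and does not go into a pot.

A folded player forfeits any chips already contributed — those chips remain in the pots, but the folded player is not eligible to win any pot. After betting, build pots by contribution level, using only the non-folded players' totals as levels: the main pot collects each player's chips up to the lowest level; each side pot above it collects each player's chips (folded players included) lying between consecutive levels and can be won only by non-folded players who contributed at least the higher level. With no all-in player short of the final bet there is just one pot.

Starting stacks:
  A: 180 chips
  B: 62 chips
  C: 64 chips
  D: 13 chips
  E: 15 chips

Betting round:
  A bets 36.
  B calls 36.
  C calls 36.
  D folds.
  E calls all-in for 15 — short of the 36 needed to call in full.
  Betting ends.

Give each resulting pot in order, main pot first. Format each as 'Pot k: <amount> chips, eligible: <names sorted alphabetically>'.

Contributions: A=36, B=36, C=36, E=15
Folded: D
Pot levels (distinct totals of non-folded players): 15, 36
Layer 1-15: 15 each from A, B, C, E = 15*4 = 60 chips; eligible A, B, C, E
Layer 16-36: 21 each from A, B, C = 21*3 = 63 chips; eligible A, B, C

Pot 1: 60 chips, eligible: A, B, C, E
Pot 2: 63 chips, eligible: A, B, C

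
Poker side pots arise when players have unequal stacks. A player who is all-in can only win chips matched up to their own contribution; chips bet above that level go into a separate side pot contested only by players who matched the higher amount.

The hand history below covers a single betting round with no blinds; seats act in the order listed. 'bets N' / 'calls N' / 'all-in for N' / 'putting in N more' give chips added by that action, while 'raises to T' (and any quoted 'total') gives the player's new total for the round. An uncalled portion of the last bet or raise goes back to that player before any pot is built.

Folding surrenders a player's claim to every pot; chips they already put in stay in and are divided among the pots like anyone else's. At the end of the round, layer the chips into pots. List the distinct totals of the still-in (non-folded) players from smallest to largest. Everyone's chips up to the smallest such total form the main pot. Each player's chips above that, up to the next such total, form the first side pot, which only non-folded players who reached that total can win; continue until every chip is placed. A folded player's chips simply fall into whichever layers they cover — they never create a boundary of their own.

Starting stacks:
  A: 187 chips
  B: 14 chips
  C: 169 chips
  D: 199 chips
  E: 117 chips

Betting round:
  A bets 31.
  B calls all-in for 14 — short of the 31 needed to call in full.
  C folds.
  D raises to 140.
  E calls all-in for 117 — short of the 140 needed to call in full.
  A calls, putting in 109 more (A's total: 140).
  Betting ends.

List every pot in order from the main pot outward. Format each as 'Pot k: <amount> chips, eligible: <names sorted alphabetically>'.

Contributions: A=140, B=14, D=140, E=117
Folded: C
Pot levels (distinct totals of non-folded players): 14, 117, 140
Layer 1-14: 14 each from A, B, D, E = 14*4 = 56 chips; eligible A, B, D, E
Layer 15-117: 103 each from A, D, E = 103*3 = 309 chips; eligible A, D, E
Layer 118-140: 23 each from A, D = 23*2 = 46 chips; eligible A, D

Pot 1: 56 chips, eligible: A, B, D, E
Pot 2: 309 chips, eligible: A, D, E
Pot 3: 46 chips, eligible: A, D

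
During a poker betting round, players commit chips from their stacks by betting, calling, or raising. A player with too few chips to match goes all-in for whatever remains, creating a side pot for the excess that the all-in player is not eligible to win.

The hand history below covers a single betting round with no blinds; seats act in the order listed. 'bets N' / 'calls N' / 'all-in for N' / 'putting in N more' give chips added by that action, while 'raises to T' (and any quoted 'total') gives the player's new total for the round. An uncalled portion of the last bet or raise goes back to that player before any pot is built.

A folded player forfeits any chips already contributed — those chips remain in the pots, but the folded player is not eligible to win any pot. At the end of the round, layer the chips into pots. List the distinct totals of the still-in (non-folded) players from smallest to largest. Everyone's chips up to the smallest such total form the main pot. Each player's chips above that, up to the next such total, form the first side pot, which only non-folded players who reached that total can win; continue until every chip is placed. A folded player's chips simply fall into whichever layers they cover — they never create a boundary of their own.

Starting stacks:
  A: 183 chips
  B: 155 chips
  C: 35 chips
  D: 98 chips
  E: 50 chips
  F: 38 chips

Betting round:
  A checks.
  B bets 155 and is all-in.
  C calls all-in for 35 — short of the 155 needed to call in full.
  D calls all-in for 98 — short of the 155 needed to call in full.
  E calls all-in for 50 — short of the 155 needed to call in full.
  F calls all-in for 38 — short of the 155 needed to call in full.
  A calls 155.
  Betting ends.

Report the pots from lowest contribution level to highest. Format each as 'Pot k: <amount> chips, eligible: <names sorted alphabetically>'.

Contributions: A=155, B=155, C=35, D=98, E=50, F=38
Pot levels (distinct totals of non-folded players): 35, 38, 50, 98, 155
Layer 1-35: 35 each from A, B, C, D, E, F = 35*6 = 210 chips; eligible A, B, C, D, E, F
Layer 36-38: 3 each from A, B, D, E, F = 3*5 = 15 chips; eligible A, B, D, E, F
Layer 39-50: 12 each from A, B, D, E = 12*4 = 48 chips; eligible A, B, D, E
Layer 51-98: 48 each from A, B, D = 48*3 = 144 chips; eligible A, B, D
Layer 99-155: 57 each from A, B = 57*2 = 114 chips; eligible A, B

Pot 1: 210 chips, eligible: A, B, C, D, E, F
Pot 2: 15 chips, eligible: A, B, D, E, F
Pot 3: 48 chips, eligible: A, B, D, E
Pot 4: 144 chips, eligible: A, B, D
Pot 5: 114 chips, eligible: A, B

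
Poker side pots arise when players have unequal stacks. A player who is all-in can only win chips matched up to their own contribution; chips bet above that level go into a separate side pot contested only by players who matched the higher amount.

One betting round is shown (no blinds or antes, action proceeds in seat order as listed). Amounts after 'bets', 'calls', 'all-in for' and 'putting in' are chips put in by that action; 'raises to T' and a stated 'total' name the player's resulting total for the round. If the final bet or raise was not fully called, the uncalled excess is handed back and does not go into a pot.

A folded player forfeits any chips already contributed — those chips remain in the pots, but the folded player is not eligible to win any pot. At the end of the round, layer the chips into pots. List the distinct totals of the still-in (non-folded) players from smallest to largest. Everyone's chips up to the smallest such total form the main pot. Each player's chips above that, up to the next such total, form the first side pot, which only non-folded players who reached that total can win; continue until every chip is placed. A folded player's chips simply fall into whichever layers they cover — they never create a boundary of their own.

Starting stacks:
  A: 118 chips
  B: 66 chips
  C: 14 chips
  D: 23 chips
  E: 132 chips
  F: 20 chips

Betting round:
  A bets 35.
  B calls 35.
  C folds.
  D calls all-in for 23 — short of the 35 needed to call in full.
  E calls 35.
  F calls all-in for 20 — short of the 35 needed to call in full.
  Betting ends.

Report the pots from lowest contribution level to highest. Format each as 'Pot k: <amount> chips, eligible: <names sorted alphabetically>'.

Pot 1: 100 chips, eligible: A, B, D, E, F
Pot 2: 12 chips, eligible: A, B, D, E
Pot 3: 36 chips, eligible: A, B, E

Derivation:
Contributions: A=35, B=35, D=23, E=35, F=20
Folded: C
Pot levels (distinct totals of non-folded players): 20, 23, 35
Layer 1-20: 20 each from A, B, D, E, F = 20*5 = 100 chips; eligible A, B, D, E, F
Layer 21-23: 3 each from A, B, D, E = 3*4 = 12 chips; eligible A, B, D, E
Layer 24-35: 12 each from A, B, E = 12*3 = 36 chips; eligible A, B, E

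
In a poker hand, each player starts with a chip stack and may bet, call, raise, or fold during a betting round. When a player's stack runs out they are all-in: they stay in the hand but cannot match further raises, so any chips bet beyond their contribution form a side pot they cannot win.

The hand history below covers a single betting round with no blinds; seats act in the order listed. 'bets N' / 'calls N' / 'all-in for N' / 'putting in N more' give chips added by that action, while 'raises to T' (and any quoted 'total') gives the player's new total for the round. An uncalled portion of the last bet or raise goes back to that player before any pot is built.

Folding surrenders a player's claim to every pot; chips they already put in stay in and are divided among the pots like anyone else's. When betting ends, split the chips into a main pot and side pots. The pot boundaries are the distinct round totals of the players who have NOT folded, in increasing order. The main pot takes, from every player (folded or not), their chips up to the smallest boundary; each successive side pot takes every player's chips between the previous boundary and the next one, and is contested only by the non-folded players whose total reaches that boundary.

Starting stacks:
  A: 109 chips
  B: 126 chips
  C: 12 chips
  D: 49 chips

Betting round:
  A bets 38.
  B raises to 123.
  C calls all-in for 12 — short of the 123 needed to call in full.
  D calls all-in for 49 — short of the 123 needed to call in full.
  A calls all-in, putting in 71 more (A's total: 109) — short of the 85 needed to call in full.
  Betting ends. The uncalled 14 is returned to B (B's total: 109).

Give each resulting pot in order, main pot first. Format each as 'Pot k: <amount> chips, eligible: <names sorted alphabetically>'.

Contributions (after 14 returned to B): A=109, B=109, C=12, D=49
Pot levels (distinct totals of non-folded players): 12, 49, 109
Layer 1-12: 12 each from A, B, C, D = 12*4 = 48 chips; eligible A, B, C, D
Layer 13-49: 37 each from A, B, D = 37*3 = 111 chips; eligible A, B, D
Layer 50-109: 60 each from A, B = 60*2 = 120 chips; eligible A, B

Pot 1: 48 chips, eligible: A, B, C, D
Pot 2: 111 chips, eligible: A, B, D
Pot 3: 120 chips, eligible: A, B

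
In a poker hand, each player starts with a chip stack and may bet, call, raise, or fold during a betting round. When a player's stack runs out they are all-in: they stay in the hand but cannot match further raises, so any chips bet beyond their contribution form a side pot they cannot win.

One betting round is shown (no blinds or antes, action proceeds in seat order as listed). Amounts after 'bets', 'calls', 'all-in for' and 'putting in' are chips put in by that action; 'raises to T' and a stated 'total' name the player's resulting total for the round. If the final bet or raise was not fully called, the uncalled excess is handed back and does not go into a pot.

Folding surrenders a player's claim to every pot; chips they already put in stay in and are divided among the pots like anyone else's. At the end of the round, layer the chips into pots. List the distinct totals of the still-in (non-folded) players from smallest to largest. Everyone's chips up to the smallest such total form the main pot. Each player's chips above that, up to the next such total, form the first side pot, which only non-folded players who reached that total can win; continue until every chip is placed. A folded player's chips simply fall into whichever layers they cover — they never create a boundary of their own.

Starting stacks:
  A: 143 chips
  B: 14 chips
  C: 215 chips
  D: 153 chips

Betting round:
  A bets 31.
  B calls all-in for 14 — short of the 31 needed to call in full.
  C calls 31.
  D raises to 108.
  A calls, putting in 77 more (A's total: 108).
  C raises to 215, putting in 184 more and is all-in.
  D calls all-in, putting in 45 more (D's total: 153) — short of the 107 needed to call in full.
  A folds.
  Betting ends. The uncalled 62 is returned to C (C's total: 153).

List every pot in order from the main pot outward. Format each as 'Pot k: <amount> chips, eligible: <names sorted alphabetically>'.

Pot 1: 56 chips, eligible: B, C, D
Pot 2: 372 chips, eligible: C, D

Derivation:
Contributions (after 62 returned to C): A=108, B=14, C=153, D=153
Folded: A
Pot levels (distinct totals of non-folded players): 14, 153
Layer 1-14: 14 each from A, B, C, D = 14*4 = 56 chips; eligible B, C, D
Layer 15-153: A 94 + C 139 + D 139 = 372 chips; eligible C, D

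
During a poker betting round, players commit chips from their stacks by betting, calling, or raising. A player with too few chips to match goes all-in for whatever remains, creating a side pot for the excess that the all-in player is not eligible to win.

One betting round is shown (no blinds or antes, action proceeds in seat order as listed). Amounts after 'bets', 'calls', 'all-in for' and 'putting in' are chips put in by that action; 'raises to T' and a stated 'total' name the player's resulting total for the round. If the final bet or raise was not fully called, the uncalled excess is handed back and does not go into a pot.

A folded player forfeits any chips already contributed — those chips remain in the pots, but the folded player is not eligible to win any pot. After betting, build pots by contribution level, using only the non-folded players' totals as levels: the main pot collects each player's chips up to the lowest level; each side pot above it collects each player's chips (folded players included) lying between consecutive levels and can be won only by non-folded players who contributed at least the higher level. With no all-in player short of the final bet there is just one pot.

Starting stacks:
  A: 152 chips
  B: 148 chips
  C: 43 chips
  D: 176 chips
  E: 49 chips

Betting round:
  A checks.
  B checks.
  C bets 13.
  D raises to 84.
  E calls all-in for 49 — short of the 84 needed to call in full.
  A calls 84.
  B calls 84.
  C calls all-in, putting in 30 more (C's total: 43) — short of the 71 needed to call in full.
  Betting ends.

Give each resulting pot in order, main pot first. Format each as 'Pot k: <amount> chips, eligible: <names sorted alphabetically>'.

Pot 1: 215 chips, eligible: A, B, C, D, E
Pot 2: 24 chips, eligible: A, B, D, E
Pot 3: 105 chips, eligible: A, B, D

Derivation:
Contributions: A=84, B=84, C=43, D=84, E=49
Pot levels (distinct totals of non-folded players): 43, 49, 84
Layer 1-43: 43 each from A, B, C, D, E = 43*5 = 215 chips; eligible A, B, C, D, E
Layer 44-49: 6 each from A, B, D, E = 6*4 = 24 chips; eligible A, B, D, E
Layer 50-84: 35 each from A, B, D = 35*3 = 105 chips; eligible A, B, D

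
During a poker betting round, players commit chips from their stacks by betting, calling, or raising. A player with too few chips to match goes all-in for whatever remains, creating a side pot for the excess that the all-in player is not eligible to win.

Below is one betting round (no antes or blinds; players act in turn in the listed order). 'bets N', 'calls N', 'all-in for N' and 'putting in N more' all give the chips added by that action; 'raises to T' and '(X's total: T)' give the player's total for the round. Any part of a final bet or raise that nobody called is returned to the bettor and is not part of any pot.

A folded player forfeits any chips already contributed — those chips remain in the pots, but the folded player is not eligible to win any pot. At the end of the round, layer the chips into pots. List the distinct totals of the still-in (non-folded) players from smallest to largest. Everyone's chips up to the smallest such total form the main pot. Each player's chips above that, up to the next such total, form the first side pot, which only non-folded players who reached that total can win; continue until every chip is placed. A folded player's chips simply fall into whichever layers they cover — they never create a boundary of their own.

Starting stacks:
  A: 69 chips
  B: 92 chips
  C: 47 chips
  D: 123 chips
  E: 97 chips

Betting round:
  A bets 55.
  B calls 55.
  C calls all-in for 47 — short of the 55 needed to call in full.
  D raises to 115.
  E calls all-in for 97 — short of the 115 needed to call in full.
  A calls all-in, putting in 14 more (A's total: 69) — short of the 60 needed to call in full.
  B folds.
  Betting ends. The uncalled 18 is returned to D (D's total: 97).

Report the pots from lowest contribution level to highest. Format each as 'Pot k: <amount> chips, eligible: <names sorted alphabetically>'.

Contributions (after 18 returned to D): A=69, B=55, C=47, D=97, E=97
Folded: B
Pot levels (distinct totals of non-folded players): 47, 69, 97
Layer 1-47: 47 each from A, B, C, D, E = 47*5 = 235 chips; eligible A, C, D, E
Layer 48-69: A 22 + B 8 + D 22 + E 22 = 74 chips; eligible A, D, E
Layer 70-97: 28 each from D, E = 28*2 = 56 chips; eligible D, E

Pot 1: 235 chips, eligible: A, C, D, E
Pot 2: 74 chips, eligible: A, D, E
Pot 3: 56 chips, eligible: D, E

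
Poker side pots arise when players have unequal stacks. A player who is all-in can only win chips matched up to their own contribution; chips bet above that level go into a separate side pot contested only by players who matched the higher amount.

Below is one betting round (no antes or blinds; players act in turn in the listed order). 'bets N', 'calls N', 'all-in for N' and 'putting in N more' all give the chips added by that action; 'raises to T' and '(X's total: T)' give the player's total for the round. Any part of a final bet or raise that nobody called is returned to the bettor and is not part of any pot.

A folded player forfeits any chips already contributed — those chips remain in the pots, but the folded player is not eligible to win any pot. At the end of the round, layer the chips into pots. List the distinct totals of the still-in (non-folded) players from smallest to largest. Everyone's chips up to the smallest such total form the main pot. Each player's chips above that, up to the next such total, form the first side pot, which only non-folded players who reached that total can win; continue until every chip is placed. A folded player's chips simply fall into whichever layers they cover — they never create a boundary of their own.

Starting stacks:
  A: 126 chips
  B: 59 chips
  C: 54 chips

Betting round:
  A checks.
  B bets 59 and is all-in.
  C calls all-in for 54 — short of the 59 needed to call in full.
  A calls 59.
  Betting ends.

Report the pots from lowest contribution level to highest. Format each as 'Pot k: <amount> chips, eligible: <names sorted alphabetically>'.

Contributions: A=59, B=59, C=54
Pot levels (distinct totals of non-folded players): 54, 59
Layer 1-54: 54 each from A, B, C = 54*3 = 162 chips; eligible A, B, C
Layer 55-59: 5 each from A, B = 5*2 = 10 chips; eligible A, B

Pot 1: 162 chips, eligible: A, B, C
Pot 2: 10 chips, eligible: A, B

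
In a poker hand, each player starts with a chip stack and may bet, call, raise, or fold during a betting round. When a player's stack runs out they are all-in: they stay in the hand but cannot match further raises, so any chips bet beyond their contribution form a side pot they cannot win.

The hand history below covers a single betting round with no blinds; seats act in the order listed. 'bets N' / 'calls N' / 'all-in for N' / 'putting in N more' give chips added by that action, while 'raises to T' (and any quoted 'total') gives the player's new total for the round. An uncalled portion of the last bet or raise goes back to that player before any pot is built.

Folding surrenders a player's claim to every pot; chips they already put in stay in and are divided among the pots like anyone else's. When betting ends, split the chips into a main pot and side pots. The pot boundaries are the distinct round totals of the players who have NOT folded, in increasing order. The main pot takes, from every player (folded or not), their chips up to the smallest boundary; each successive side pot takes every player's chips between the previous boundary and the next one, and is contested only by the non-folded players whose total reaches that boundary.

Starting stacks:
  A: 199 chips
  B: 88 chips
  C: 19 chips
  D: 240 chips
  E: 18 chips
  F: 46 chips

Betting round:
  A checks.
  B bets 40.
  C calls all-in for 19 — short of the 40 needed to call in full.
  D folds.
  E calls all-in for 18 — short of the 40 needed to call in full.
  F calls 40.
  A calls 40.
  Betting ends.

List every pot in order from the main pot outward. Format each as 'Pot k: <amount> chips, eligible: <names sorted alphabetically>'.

Pot 1: 90 chips, eligible: A, B, C, E, F
Pot 2: 4 chips, eligible: A, B, C, F
Pot 3: 63 chips, eligible: A, B, F

Derivation:
Contributions: A=40, B=40, C=19, E=18, F=40
Folded: D
Pot levels (distinct totals of non-folded players): 18, 19, 40
Layer 1-18: 18 each from A, B, C, E, F = 18*5 = 90 chips; eligible A, B, C, E, F
Layer 19-19: 1 each from A, B, C, F = 1*4 = 4 chips; eligible A, B, C, F
Layer 20-40: 21 each from A, B, F = 21*3 = 63 chips; eligible A, B, F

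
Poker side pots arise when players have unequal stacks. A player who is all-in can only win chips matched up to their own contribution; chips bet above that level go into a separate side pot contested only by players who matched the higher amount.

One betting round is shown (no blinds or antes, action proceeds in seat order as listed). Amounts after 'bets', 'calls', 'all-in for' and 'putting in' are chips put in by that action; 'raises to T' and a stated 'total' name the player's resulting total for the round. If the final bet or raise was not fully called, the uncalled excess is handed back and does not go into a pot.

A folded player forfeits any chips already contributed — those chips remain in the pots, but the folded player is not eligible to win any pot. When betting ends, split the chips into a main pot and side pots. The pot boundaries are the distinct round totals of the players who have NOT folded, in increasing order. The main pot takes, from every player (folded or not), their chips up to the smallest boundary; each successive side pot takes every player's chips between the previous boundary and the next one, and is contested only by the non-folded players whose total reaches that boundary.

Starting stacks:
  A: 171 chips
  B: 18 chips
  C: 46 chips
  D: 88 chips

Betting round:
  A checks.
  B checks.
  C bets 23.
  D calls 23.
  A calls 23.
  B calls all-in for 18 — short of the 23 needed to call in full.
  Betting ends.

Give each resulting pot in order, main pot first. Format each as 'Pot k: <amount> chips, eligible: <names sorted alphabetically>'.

Pot 1: 72 chips, eligible: A, B, C, D
Pot 2: 15 chips, eligible: A, C, D

Derivation:
Contributions: A=23, B=18, C=23, D=23
Pot levels (distinct totals of non-folded players): 18, 23
Layer 1-18: 18 each from A, B, C, D = 18*4 = 72 chips; eligible A, B, C, D
Layer 19-23: 5 each from A, C, D = 5*3 = 15 chips; eligible A, C, D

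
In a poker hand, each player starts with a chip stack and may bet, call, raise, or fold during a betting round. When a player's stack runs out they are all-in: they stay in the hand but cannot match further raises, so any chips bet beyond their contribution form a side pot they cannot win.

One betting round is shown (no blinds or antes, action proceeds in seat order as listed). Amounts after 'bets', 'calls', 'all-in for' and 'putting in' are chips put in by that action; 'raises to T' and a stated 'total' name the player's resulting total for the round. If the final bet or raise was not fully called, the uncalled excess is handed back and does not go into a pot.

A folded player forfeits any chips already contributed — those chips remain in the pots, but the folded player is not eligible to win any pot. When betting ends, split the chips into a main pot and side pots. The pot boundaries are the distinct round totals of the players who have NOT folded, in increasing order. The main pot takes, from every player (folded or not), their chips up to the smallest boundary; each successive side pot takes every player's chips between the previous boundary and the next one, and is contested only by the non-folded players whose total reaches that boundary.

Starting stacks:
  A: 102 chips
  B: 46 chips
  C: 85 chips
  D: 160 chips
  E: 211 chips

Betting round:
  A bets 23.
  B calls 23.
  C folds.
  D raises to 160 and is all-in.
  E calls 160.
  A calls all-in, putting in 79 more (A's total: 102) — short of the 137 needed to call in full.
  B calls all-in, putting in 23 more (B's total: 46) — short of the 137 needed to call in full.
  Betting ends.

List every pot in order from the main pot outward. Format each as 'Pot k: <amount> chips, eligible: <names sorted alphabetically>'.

Pot 1: 184 chips, eligible: A, B, D, E
Pot 2: 168 chips, eligible: A, D, E
Pot 3: 116 chips, eligible: D, E

Derivation:
Contributions: A=102, B=46, D=160, E=160
Folded: C
Pot levels (distinct totals of non-folded players): 46, 102, 160
Layer 1-46: 46 each from A, B, D, E = 46*4 = 184 chips; eligible A, B, D, E
Layer 47-102: 56 each from A, D, E = 56*3 = 168 chips; eligible A, D, E
Layer 103-160: 58 each from D, E = 58*2 = 116 chips; eligible D, E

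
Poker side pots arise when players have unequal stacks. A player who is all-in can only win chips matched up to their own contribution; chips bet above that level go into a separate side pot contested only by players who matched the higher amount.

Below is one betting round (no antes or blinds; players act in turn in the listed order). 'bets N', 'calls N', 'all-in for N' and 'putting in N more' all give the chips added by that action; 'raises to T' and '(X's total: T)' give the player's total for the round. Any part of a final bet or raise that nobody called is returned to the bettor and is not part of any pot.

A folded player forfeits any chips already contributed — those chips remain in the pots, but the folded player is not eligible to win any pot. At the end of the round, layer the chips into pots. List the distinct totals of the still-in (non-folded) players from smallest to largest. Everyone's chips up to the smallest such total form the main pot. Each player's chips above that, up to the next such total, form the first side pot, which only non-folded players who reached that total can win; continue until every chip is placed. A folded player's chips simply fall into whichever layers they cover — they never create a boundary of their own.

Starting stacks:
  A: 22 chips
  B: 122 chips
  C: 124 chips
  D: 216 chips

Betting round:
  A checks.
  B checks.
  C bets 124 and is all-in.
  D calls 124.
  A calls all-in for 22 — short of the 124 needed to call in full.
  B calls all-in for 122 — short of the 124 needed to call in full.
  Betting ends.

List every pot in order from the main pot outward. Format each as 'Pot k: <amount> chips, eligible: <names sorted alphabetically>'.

Pot 1: 88 chips, eligible: A, B, C, D
Pot 2: 300 chips, eligible: B, C, D
Pot 3: 4 chips, eligible: C, D

Derivation:
Contributions: A=22, B=122, C=124, D=124
Pot levels (distinct totals of non-folded players): 22, 122, 124
Layer 1-22: 22 each from A, B, C, D = 22*4 = 88 chips; eligible A, B, C, D
Layer 23-122: 100 each from B, C, D = 100*3 = 300 chips; eligible B, C, D
Layer 123-124: 2 each from C, D = 2*2 = 4 chips; eligible C, D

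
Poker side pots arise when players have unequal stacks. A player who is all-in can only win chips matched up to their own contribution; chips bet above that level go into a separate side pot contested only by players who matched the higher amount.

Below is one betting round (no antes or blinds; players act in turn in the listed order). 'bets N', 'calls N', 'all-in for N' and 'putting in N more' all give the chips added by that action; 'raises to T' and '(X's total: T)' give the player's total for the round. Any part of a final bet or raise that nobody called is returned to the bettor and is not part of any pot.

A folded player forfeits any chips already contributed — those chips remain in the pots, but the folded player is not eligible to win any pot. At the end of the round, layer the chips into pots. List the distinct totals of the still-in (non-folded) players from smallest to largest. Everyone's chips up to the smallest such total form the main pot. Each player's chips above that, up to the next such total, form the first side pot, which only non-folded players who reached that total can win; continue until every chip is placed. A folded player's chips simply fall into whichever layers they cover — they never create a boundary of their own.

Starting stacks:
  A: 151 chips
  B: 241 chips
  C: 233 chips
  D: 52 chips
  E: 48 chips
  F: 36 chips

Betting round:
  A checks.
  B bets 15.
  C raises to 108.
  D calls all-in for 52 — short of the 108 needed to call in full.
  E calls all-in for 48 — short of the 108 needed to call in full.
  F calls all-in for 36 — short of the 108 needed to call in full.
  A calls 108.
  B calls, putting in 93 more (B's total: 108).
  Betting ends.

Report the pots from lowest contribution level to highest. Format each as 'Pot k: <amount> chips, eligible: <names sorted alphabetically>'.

Pot 1: 216 chips, eligible: A, B, C, D, E, F
Pot 2: 60 chips, eligible: A, B, C, D, E
Pot 3: 16 chips, eligible: A, B, C, D
Pot 4: 168 chips, eligible: A, B, C

Derivation:
Contributions: A=108, B=108, C=108, D=52, E=48, F=36
Pot levels (distinct totals of non-folded players): 36, 48, 52, 108
Layer 1-36: 36 each from A, B, C, D, E, F = 36*6 = 216 chips; eligible A, B, C, D, E, F
Layer 37-48: 12 each from A, B, C, D, E = 12*5 = 60 chips; eligible A, B, C, D, E
Layer 49-52: 4 each from A, B, C, D = 4*4 = 16 chips; eligible A, B, C, D
Layer 53-108: 56 each from A, B, C = 56*3 = 168 chips; eligible A, B, C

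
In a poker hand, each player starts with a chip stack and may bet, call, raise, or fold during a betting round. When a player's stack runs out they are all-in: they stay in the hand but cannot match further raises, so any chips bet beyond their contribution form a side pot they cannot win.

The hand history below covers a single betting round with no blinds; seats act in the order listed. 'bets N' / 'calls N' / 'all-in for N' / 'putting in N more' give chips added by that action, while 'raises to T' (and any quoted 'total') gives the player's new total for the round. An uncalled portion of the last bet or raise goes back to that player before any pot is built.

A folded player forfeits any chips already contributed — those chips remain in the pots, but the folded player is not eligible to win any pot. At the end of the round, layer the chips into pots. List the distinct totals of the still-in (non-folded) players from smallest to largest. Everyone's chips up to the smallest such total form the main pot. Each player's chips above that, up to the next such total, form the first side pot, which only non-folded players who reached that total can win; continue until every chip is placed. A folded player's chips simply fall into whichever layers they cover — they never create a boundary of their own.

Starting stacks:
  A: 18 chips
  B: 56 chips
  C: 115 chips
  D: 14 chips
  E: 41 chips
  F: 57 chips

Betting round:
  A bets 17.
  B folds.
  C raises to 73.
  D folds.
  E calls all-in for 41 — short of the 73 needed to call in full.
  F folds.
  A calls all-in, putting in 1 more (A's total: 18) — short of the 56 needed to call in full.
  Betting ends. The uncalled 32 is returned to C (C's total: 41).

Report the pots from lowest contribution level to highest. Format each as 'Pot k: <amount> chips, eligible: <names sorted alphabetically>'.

Pot 1: 54 chips, eligible: A, C, E
Pot 2: 46 chips, eligible: C, E

Derivation:
Contributions (after 32 returned to C): A=18, C=41, E=41
Folded: B, D, F
Pot levels (distinct totals of non-folded players): 18, 41
Layer 1-18: 18 each from A, C, E = 18*3 = 54 chips; eligible A, C, E
Layer 19-41: 23 each from C, E = 23*2 = 46 chips; eligible C, E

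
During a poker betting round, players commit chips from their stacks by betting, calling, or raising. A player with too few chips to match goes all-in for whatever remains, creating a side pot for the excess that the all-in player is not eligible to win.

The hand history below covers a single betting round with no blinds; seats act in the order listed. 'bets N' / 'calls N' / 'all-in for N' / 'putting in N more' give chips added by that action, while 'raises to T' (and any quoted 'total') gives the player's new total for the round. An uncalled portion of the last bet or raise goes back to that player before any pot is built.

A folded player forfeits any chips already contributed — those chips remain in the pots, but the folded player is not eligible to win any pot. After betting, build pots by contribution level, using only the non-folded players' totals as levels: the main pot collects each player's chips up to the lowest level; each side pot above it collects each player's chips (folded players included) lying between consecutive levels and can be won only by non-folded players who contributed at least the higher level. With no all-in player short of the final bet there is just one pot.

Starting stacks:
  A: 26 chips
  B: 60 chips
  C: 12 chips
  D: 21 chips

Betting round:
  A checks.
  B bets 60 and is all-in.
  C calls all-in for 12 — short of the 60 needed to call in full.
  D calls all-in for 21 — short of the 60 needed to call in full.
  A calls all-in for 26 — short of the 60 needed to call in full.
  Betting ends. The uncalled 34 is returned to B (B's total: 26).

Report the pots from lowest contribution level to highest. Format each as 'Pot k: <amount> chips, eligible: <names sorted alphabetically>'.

Pot 1: 48 chips, eligible: A, B, C, D
Pot 2: 27 chips, eligible: A, B, D
Pot 3: 10 chips, eligible: A, B

Derivation:
Contributions (after 34 returned to B): A=26, B=26, C=12, D=21
Pot levels (distinct totals of non-folded players): 12, 21, 26
Layer 1-12: 12 each from A, B, C, D = 12*4 = 48 chips; eligible A, B, C, D
Layer 13-21: 9 each from A, B, D = 9*3 = 27 chips; eligible A, B, D
Layer 22-26: 5 each from A, B = 5*2 = 10 chips; eligible A, B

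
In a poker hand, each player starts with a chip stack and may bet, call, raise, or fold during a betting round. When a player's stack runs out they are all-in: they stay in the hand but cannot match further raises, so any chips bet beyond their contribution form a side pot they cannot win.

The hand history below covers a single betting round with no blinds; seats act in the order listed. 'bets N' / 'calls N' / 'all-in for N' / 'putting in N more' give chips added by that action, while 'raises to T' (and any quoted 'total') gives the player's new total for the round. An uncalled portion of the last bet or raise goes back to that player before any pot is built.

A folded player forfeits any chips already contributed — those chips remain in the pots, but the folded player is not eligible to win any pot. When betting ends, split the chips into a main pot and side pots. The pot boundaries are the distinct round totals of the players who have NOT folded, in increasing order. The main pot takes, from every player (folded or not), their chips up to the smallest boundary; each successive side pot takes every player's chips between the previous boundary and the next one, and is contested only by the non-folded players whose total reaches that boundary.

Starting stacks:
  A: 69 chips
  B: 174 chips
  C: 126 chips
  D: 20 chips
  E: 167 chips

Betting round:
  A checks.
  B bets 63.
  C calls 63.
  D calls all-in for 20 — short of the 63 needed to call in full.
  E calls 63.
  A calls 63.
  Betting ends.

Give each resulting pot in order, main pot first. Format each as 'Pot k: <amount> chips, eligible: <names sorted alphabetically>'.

Pot 1: 100 chips, eligible: A, B, C, D, E
Pot 2: 172 chips, eligible: A, B, C, E

Derivation:
Contributions: A=63, B=63, C=63, D=20, E=63
Pot levels (distinct totals of non-folded players): 20, 63
Layer 1-20: 20 each from A, B, C, D, E = 20*5 = 100 chips; eligible A, B, C, D, E
Layer 21-63: 43 each from A, B, C, E = 43*4 = 172 chips; eligible A, B, C, E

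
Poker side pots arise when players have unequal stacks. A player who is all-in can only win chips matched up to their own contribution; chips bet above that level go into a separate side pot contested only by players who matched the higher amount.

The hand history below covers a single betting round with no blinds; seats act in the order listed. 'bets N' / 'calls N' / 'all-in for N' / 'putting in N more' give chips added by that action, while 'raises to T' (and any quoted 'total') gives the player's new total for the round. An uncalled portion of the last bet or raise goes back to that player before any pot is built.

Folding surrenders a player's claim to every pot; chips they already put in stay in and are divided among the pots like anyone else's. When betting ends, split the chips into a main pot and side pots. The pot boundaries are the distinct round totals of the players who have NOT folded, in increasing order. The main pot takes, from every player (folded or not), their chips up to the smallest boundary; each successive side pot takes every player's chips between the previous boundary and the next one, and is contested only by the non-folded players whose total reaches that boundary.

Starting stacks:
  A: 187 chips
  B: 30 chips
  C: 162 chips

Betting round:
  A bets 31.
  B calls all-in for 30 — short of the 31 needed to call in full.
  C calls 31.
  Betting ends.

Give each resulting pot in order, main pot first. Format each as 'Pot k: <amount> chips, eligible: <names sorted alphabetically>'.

Contributions: A=31, B=30, C=31
Pot levels (distinct totals of non-folded players): 30, 31
Layer 1-30: 30 each from A, B, C = 30*3 = 90 chips; eligible A, B, C
Layer 31-31: 1 each from A, C = 1*2 = 2 chips; eligible A, C

Pot 1: 90 chips, eligible: A, B, C
Pot 2: 2 chips, eligible: A, C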